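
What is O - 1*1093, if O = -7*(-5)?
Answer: -1058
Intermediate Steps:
O = 35
O - 1*1093 = 35 - 1*1093 = 35 - 1093 = -1058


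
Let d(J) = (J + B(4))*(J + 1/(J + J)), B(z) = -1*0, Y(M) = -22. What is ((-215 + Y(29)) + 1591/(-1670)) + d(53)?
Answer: 2147242/835 ≈ 2571.5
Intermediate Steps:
B(z) = 0
d(J) = J*(J + 1/(2*J)) (d(J) = (J + 0)*(J + 1/(J + J)) = J*(J + 1/(2*J)))
((-215 + Y(29)) + 1591/(-1670)) + d(53) = ((-215 - 22) + 1591/(-1670)) + (1/2 + 53**2) = (-237 + 1591*(-1/1670)) + (1/2 + 2809) = (-237 - 1591/1670) + 5619/2 = -397381/1670 + 5619/2 = 2147242/835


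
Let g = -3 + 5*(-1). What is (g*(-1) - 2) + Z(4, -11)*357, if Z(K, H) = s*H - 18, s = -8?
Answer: 24996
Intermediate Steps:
g = -8 (g = -3 - 5 = -8)
Z(K, H) = -18 - 8*H (Z(K, H) = -8*H - 18 = -18 - 8*H)
(g*(-1) - 2) + Z(4, -11)*357 = (-8*(-1) - 2) + (-18 - 8*(-11))*357 = (8 - 2) + (-18 + 88)*357 = 6 + 70*357 = 6 + 24990 = 24996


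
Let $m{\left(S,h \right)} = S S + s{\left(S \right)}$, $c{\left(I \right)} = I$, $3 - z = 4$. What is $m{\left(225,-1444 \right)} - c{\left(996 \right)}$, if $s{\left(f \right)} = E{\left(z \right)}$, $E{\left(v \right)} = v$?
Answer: $49628$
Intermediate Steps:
$z = -1$ ($z = 3 - 4 = -1$)
$s{\left(f \right)} = -1$
$m{\left(S,h \right)} = -1 + S^{2}$ ($m{\left(S,h \right)} = S S - 1 = S^{2} - 1 = -1 + S^{2}$)
$m{\left(225,-1444 \right)} - c{\left(996 \right)} = \left(-1 + 225^{2}\right) - 996 = \left(-1 + 50625\right) - 996 = 50624 - 996 = 49628$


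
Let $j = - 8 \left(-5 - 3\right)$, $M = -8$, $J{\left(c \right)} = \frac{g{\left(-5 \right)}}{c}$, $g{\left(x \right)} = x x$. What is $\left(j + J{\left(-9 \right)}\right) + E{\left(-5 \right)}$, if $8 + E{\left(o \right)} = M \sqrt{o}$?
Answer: $\frac{479}{9} - 8 i \sqrt{5} \approx 53.222 - 17.889 i$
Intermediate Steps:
$g{\left(x \right)} = x^{2}$
$J{\left(c \right)} = \frac{25}{c}$ ($J{\left(c \right)} = \frac{\left(-5\right)^{2}}{c} = \frac{25}{c}$)
$E{\left(o \right)} = -8 - 8 \sqrt{o}$
$j = 64$ ($j = \left(-8\right) \left(-8\right) = 64$)
$\left(j + J{\left(-9 \right)}\right) + E{\left(-5 \right)} = \left(64 + \frac{25}{-9}\right) - \left(8 + 8 \sqrt{-5}\right) = \left(64 + 25 \left(- \frac{1}{9}\right)\right) - \left(8 + 8 i \sqrt{5}\right) = \left(64 - \frac{25}{9}\right) - \left(8 + 8 i \sqrt{5}\right) = \frac{551}{9} - \left(8 + 8 i \sqrt{5}\right) = \frac{479}{9} - 8 i \sqrt{5}$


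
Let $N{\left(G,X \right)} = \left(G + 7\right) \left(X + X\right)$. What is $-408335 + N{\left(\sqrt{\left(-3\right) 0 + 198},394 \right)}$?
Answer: $-402819 + 2364 \sqrt{22} \approx -3.9173 \cdot 10^{5}$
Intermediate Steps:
$N{\left(G,X \right)} = 2 X \left(7 + G\right)$ ($N{\left(G,X \right)} = \left(7 + G\right) 2 X = 2 X \left(7 + G\right)$)
$-408335 + N{\left(\sqrt{\left(-3\right) 0 + 198},394 \right)} = -408335 + 2 \cdot 394 \left(7 + \sqrt{\left(-3\right) 0 + 198}\right) = -408335 + 2 \cdot 394 \left(7 + \sqrt{0 + 198}\right) = -408335 + 2 \cdot 394 \left(7 + \sqrt{198}\right) = -408335 + 2 \cdot 394 \left(7 + 3 \sqrt{22}\right) = -408335 + \left(5516 + 2364 \sqrt{22}\right) = -402819 + 2364 \sqrt{22}$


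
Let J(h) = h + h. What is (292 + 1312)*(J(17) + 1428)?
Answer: 2345048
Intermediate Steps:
J(h) = 2*h
(292 + 1312)*(J(17) + 1428) = (292 + 1312)*(2*17 + 1428) = 1604*(34 + 1428) = 1604*1462 = 2345048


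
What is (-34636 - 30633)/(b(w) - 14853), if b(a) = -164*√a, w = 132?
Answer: 323146819/72353779 - 21408232*√33/217061337 ≈ 3.8996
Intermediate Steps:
(-34636 - 30633)/(b(w) - 14853) = (-34636 - 30633)/(-328*√33 - 14853) = -65269/(-328*√33 - 14853) = -65269/(-14853 - 328*√33)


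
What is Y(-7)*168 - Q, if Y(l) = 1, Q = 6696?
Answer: -6528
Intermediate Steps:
Y(-7)*168 - Q = 1*168 - 1*6696 = 168 - 6696 = -6528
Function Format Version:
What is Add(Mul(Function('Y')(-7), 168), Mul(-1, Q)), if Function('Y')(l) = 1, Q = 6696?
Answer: -6528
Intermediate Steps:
Add(Mul(Function('Y')(-7), 168), Mul(-1, Q)) = Add(Mul(1, 168), Mul(-1, 6696)) = Add(168, -6696) = -6528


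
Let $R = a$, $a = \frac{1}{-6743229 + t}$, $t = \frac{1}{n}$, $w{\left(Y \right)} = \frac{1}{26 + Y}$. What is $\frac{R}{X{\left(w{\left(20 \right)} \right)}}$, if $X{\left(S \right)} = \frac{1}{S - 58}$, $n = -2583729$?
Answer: $\frac{6890805243}{801443110763332} \approx 8.598 \cdot 10^{-6}$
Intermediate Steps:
$X{\left(S \right)} = \frac{1}{-58 + S}$
$t = - \frac{1}{2583729}$ ($t = \frac{1}{-2583729} = - \frac{1}{2583729} \approx -3.8704 \cdot 10^{-7}$)
$a = - \frac{2583729}{17422676320942}$ ($a = \frac{1}{-6743229 - \frac{1}{2583729}} = \frac{1}{- \frac{17422676320942}{2583729}} = - \frac{2583729}{17422676320942} \approx -1.483 \cdot 10^{-7}$)
$R = - \frac{2583729}{17422676320942} \approx -1.483 \cdot 10^{-7}$
$\frac{R}{X{\left(w{\left(20 \right)} \right)}} = - \frac{2583729}{17422676320942 \frac{1}{-58 + \frac{1}{26 + 20}}} = - \frac{2583729}{17422676320942 \frac{1}{-58 + \frac{1}{46}}} = - \frac{2583729}{17422676320942 \frac{1}{- \frac{2667}{46}}} = - \frac{2583729}{17422676320942 \left(- \frac{46}{2667}\right)} = \left(- \frac{2583729}{17422676320942}\right) \left(- \frac{2667}{46}\right) = \frac{6890805243}{801443110763332}$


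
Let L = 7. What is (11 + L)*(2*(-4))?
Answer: -144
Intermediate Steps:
(11 + L)*(2*(-4)) = (11 + 7)*(2*(-4)) = 18*(-8) = -144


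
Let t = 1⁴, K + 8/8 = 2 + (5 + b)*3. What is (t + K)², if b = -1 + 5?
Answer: 841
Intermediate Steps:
b = 4
K = 28 (K = -1 + (2 + (5 + 4)*3) = -1 + (2 + 9*3) = -1 + (2 + 27) = -1 + 29 = 28)
t = 1
(t + K)² = (1 + 28)² = 29² = 841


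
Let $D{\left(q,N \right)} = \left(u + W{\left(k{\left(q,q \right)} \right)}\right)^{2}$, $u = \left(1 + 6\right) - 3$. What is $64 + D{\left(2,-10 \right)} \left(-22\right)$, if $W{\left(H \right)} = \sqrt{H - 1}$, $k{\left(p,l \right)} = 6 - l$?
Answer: $-354 - 176 \sqrt{3} \approx -658.84$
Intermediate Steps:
$W{\left(H \right)} = \sqrt{-1 + H}$
$u = 4$ ($u = 7 - 3 = 4$)
$D{\left(q,N \right)} = \left(4 + \sqrt{5 - q}\right)^{2}$ ($D{\left(q,N \right)} = \left(4 + \sqrt{-1 - \left(-6 + q\right)}\right)^{2} = \left(4 + \sqrt{5 - q}\right)^{2}$)
$64 + D{\left(2,-10 \right)} \left(-22\right) = 64 + \left(4 + \sqrt{5 - 2}\right)^{2} \left(-22\right) = 64 + \left(4 + \sqrt{3}\right)^{2} \left(-22\right) = 64 - 22 \left(4 + \sqrt{3}\right)^{2}$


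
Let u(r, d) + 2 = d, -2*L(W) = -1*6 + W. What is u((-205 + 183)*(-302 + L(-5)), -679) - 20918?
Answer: -21599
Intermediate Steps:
L(W) = 3 - W/2 (L(W) = -(-1*6 + W)/2 = -(-6 + W)/2 = 3 - W/2)
u(r, d) = -2 + d
u((-205 + 183)*(-302 + L(-5)), -679) - 20918 = (-2 - 679) - 20918 = -681 - 20918 = -21599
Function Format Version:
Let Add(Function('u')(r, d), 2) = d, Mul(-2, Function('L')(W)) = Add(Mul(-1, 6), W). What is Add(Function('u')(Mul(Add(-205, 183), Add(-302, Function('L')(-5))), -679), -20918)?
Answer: -21599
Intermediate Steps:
Function('L')(W) = Add(3, Mul(Rational(-1, 2), W)) (Function('L')(W) = Mul(Rational(-1, 2), Add(Mul(-1, 6), W)) = Mul(Rational(-1, 2), Add(-6, W)) = Add(3, Mul(Rational(-1, 2), W)))
Function('u')(r, d) = Add(-2, d)
Add(Function('u')(Mul(Add(-205, 183), Add(-302, Function('L')(-5))), -679), -20918) = Add(Add(-2, -679), -20918) = Add(-681, -20918) = -21599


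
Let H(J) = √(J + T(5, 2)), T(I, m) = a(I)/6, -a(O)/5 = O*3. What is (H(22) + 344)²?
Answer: (688 + √38)²/4 ≈ 1.2047e+5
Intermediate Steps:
a(O) = -15*O (a(O) = -5*O*3 = -15*O)
T(I, m) = -5*I/2 (T(I, m) = -15*I/6 = -15*I*(⅙) = -5*I/2)
H(J) = √(-25/2 + J) (H(J) = √(J - 5/2*5) = √(J - 25/2) = √(-25/2 + J))
(H(22) + 344)² = (√(-50 + 4*22)/2 + 344)² = (√(-50 + 88)/2 + 344)² = (√38/2 + 344)² = (344 + √38/2)²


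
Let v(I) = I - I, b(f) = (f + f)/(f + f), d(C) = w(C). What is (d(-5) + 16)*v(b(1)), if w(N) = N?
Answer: 0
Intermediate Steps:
d(C) = C
b(f) = 1 (b(f) = (2*f)/((2*f)) = (2*f)*(1/(2*f)) = 1)
v(I) = 0
(d(-5) + 16)*v(b(1)) = (-5 + 16)*0 = 11*0 = 0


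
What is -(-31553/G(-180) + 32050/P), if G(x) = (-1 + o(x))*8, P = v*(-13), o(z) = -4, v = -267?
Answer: -110802463/138840 ≈ -798.06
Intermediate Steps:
P = 3471 (P = -267*(-13) = 3471)
G(x) = -40 (G(x) = (-1 - 4)*8 = -5*8 = -40)
-(-31553/G(-180) + 32050/P) = -(-31553/(-40) + 32050/3471) = -(-31553*(-1/40) + 32050*(1/3471)) = -(31553/40 + 32050/3471) = -1*110802463/138840 = -110802463/138840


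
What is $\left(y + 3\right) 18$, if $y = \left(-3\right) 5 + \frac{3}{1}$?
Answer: $-162$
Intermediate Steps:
$y = -12$ ($y = -15 + 3 \cdot 1 = -15 + 3 = -12$)
$\left(y + 3\right) 18 = \left(-12 + 3\right) 18 = \left(-9\right) 18 = -162$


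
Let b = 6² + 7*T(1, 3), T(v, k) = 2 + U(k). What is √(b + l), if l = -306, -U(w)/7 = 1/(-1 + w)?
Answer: I*√1122/2 ≈ 16.748*I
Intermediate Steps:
U(w) = -7/(-1 + w)
T(v, k) = 2 - 7/(-1 + k)
b = 51/2 (b = 6² + 7*((-9 + 2*3)/(-1 + 3)) = 36 + 7*((-9 + 6)/2) = 36 + 7*((½)*(-3)) = 36 + 7*(-3/2) = 36 - 21/2 = 51/2 ≈ 25.500)
√(b + l) = √(51/2 - 306) = √(-561/2) = I*√1122/2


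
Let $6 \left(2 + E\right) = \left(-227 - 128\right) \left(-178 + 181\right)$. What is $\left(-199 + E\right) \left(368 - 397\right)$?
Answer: $\frac{21953}{2} \approx 10977.0$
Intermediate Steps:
$E = - \frac{359}{2}$ ($E = -2 + \frac{\left(-227 - 128\right) \left(-178 + 181\right)}{6} = -2 + \frac{\left(-355\right) 3}{6} = -2 + \frac{1}{6} \left(-1065\right) = -2 - \frac{355}{2} = - \frac{359}{2} \approx -179.5$)
$\left(-199 + E\right) \left(368 - 397\right) = \left(-199 - \frac{359}{2}\right) \left(368 - 397\right) = \left(- \frac{757}{2}\right) \left(-29\right) = \frac{21953}{2}$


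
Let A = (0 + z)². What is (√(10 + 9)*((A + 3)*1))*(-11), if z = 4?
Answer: -209*√19 ≈ -911.01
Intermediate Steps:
A = 16 (A = (0 + 4)² = 4² = 16)
(√(10 + 9)*((A + 3)*1))*(-11) = (√(10 + 9)*((16 + 3)*1))*(-11) = (√19*(19*1))*(-11) = (√19*19)*(-11) = (19*√19)*(-11) = -209*√19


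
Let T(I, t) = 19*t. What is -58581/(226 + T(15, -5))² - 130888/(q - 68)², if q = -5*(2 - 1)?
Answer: -2558347117/91450969 ≈ -27.975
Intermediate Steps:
q = -5 (q = -5*1 = -5)
-58581/(226 + T(15, -5))² - 130888/(q - 68)² = -58581/(226 + 19*(-5))² - 130888/(-5 - 68)² = -58581/(226 - 95)² - 130888/((-73)²) = -58581/(131²) - 130888/5329 = -58581/17161 - 130888*1/5329 = -58581*1/17161 - 130888/5329 = -58581/17161 - 130888/5329 = -2558347117/91450969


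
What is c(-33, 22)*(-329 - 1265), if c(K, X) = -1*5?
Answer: 7970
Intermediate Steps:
c(K, X) = -5
c(-33, 22)*(-329 - 1265) = -5*(-329 - 1265) = -5*(-1594) = 7970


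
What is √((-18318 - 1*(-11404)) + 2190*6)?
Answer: √6226 ≈ 78.905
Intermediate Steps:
√((-18318 - 1*(-11404)) + 2190*6) = √((-18318 + 11404) + 13140) = √(-6914 + 13140) = √6226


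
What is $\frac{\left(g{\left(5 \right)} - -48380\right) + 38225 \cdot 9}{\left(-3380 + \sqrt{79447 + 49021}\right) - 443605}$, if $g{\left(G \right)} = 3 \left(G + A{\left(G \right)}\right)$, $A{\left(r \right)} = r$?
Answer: $- \frac{175412558475}{199795461757} - \frac{784870 \sqrt{32117}}{199795461757} \approx -0.87866$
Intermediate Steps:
$g{\left(G \right)} = 6 G$ ($g{\left(G \right)} = 3 \left(G + G\right) = 3 \cdot 2 G = 6 G$)
$\frac{\left(g{\left(5 \right)} - -48380\right) + 38225 \cdot 9}{\left(-3380 + \sqrt{79447 + 49021}\right) - 443605} = \frac{\left(6 \cdot 5 - -48380\right) + 38225 \cdot 9}{\left(-3380 + \sqrt{79447 + 49021}\right) - 443605} = \frac{\left(30 + 48380\right) + 344025}{\left(-3380 + \sqrt{128468}\right) - 443605} = \frac{48410 + 344025}{\left(-3380 + 2 \sqrt{32117}\right) - 443605} = \frac{392435}{-446985 + 2 \sqrt{32117}}$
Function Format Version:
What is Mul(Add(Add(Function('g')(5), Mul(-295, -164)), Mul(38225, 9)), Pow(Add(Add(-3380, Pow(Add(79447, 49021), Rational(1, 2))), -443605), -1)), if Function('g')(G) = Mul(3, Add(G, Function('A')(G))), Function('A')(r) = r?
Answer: Add(Rational(-175412558475, 199795461757), Mul(Rational(-784870, 199795461757), Pow(32117, Rational(1, 2)))) ≈ -0.87866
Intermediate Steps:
Function('g')(G) = Mul(6, G) (Function('g')(G) = Mul(3, Add(G, G)) = Mul(3, Mul(2, G)) = Mul(6, G))
Mul(Add(Add(Function('g')(5), Mul(-295, -164)), Mul(38225, 9)), Pow(Add(Add(-3380, Pow(Add(79447, 49021), Rational(1, 2))), -443605), -1)) = Mul(Add(Add(Mul(6, 5), Mul(-295, -164)), Mul(38225, 9)), Pow(Add(Add(-3380, Pow(Add(79447, 49021), Rational(1, 2))), -443605), -1)) = Mul(Add(Add(30, 48380), 344025), Pow(Add(Add(-3380, Pow(128468, Rational(1, 2))), -443605), -1)) = Mul(Add(48410, 344025), Pow(Add(Add(-3380, Mul(2, Pow(32117, Rational(1, 2)))), -443605), -1)) = Mul(392435, Pow(Add(-446985, Mul(2, Pow(32117, Rational(1, 2)))), -1))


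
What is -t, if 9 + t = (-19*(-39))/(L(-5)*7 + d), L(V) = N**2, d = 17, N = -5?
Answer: 329/64 ≈ 5.1406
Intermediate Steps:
L(V) = 25 (L(V) = (-5)**2 = 25)
t = -329/64 (t = -9 + (-19*(-39))/(25*7 + 17) = -9 + 741/(175 + 17) = -9 + 741/192 = -9 + 741*(1/192) = -9 + 247/64 = -329/64 ≈ -5.1406)
-t = -1*(-329/64) = 329/64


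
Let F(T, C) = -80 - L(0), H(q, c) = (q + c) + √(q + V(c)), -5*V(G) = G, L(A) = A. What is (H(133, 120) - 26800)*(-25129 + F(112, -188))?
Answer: 669223323 - 25209*√109 ≈ 6.6896e+8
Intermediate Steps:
V(G) = -G/5
H(q, c) = c + q + √(q - c/5) (H(q, c) = (q + c) + √(q - c/5) = (c + q) + √(q - c/5) = c + q + √(q - c/5))
F(T, C) = -80 (F(T, C) = -80 - 1*0 = -80 + 0 = -80)
(H(133, 120) - 26800)*(-25129 + F(112, -188)) = ((120 + 133 + √(-5*120 + 25*133)/5) - 26800)*(-25129 - 80) = ((120 + 133 + √(-600 + 3325)/5) - 26800)*(-25209) = ((120 + 133 + √2725/5) - 26800)*(-25209) = ((120 + 133 + (5*√109)/5) - 26800)*(-25209) = ((120 + 133 + √109) - 26800)*(-25209) = ((253 + √109) - 26800)*(-25209) = (-26547 + √109)*(-25209) = 669223323 - 25209*√109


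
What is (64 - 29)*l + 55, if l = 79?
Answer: 2820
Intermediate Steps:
(64 - 29)*l + 55 = (64 - 29)*79 + 55 = 35*79 + 55 = 2765 + 55 = 2820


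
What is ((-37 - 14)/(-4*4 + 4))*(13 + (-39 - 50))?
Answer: -323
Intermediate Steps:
((-37 - 14)/(-4*4 + 4))*(13 + (-39 - 50)) = (-51/(-16 + 4))*(13 - 89) = -51/(-12)*(-76) = -51*(-1/12)*(-76) = (17/4)*(-76) = -323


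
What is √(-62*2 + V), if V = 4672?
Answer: 2*√1137 ≈ 67.439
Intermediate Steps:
√(-62*2 + V) = √(-62*2 + 4672) = √(-124 + 4672) = √4548 = 2*√1137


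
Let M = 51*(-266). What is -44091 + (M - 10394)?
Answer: -68051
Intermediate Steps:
M = -13566
-44091 + (M - 10394) = -44091 + (-13566 - 10394) = -44091 - 23960 = -68051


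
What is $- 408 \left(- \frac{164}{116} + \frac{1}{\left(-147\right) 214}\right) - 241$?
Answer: $\frac{51063549}{152047} \approx 335.84$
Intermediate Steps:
$- 408 \left(- \frac{164}{116} + \frac{1}{\left(-147\right) 214}\right) - 241 = - 408 \left(\left(-164\right) \frac{1}{116} - \frac{1}{31458}\right) - 241 = - 408 \left(- \frac{41}{29} - \frac{1}{31458}\right) - 241 = \left(-408\right) \left(- \frac{1289807}{912282}\right) - 241 = \frac{87706876}{152047} - 241 = \frac{51063549}{152047}$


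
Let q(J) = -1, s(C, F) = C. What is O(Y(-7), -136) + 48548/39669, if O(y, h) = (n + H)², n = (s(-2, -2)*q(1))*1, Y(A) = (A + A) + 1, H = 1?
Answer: 405569/39669 ≈ 10.224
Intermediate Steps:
Y(A) = 1 + 2*A (Y(A) = 2*A + 1 = 1 + 2*A)
n = 2 (n = -2*(-1)*1 = 2*1 = 2)
O(y, h) = 9 (O(y, h) = (2 + 1)² = 3² = 9)
O(Y(-7), -136) + 48548/39669 = 9 + 48548/39669 = 405569/39669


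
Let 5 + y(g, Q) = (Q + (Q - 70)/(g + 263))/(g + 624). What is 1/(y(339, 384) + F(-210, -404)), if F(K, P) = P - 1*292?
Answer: -289863/203078222 ≈ -0.0014273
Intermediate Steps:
F(K, P) = -292 + P (F(K, P) = P - 292 = -292 + P)
y(g, Q) = -5 + (Q + (-70 + Q)/(263 + g))/(624 + g) (y(g, Q) = -5 + (Q + (Q - 70)/(g + 263))/(g + 624) = -5 + (Q + (-70 + Q)/(263 + g))/(624 + g))
1/(y(339, 384) + F(-210, -404)) = 1/((-820630 - 4435*339 - 5*339² + 264*384 + 384*339)/(164112 + 339² + 887*339) + (-292 - 404)) = 1/((-820630 - 1503465 - 5*114921 + 101376 + 130176)/(164112 + 114921 + 300693) - 696) = 1/((-820630 - 1503465 - 574605 + 101376 + 130176)/579726 - 696) = 1/((1/579726)*(-2667148) - 696) = 1/(-1333574/289863 - 696) = 1/(-203078222/289863) = -289863/203078222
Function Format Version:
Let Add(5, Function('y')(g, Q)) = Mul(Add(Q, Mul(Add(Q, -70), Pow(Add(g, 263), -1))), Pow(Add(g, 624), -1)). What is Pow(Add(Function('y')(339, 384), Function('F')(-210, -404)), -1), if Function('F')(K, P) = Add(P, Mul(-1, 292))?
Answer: Rational(-289863, 203078222) ≈ -0.0014273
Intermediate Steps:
Function('F')(K, P) = Add(-292, P) (Function('F')(K, P) = Add(P, -292) = Add(-292, P))
Function('y')(g, Q) = Add(-5, Mul(Pow(Add(624, g), -1), Add(Q, Mul(Pow(Add(263, g), -1), Add(-70, Q))))) (Function('y')(g, Q) = Add(-5, Mul(Add(Q, Mul(Add(Q, -70), Pow(Add(g, 263), -1))), Pow(Add(g, 624), -1))) = Add(-5, Mul(Add(Q, Mul(Add(-70, Q), Pow(Add(263, g), -1))), Pow(Add(624, g), -1))) = Add(-5, Mul(Add(Q, Mul(Pow(Add(263, g), -1), Add(-70, Q))), Pow(Add(624, g), -1))) = Add(-5, Mul(Pow(Add(624, g), -1), Add(Q, Mul(Pow(Add(263, g), -1), Add(-70, Q))))))
Pow(Add(Function('y')(339, 384), Function('F')(-210, -404)), -1) = Pow(Add(Mul(Pow(Add(164112, Pow(339, 2), Mul(887, 339)), -1), Add(-820630, Mul(-4435, 339), Mul(-5, Pow(339, 2)), Mul(264, 384), Mul(384, 339))), Add(-292, -404)), -1) = Pow(Add(Mul(Pow(Add(164112, 114921, 300693), -1), Add(-820630, -1503465, Mul(-5, 114921), 101376, 130176)), -696), -1) = Pow(Add(Mul(Pow(579726, -1), Add(-820630, -1503465, -574605, 101376, 130176)), -696), -1) = Pow(Add(Mul(Rational(1, 579726), -2667148), -696), -1) = Pow(Add(Rational(-1333574, 289863), -696), -1) = Pow(Rational(-203078222, 289863), -1) = Rational(-289863, 203078222)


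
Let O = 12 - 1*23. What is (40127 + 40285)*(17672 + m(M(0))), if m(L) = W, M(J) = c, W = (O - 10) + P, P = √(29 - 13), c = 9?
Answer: 1419673860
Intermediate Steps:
O = -11 (O = 12 - 23 = -11)
P = 4 (P = √16 = 4)
W = -17 (W = (-11 - 10) + 4 = -21 + 4 = -17)
M(J) = 9
m(L) = -17
(40127 + 40285)*(17672 + m(M(0))) = (40127 + 40285)*(17672 - 17) = 80412*17655 = 1419673860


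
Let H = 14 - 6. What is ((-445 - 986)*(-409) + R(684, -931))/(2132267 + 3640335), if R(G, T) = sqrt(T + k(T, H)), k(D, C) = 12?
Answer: 585279/5772602 + I*sqrt(919)/5772602 ≈ 0.10139 + 5.2515e-6*I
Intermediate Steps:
H = 8
R(G, T) = sqrt(12 + T) (R(G, T) = sqrt(T + 12) = sqrt(12 + T))
((-445 - 986)*(-409) + R(684, -931))/(2132267 + 3640335) = ((-445 - 986)*(-409) + sqrt(12 - 931))/(2132267 + 3640335) = (-1431*(-409) + sqrt(-919))/5772602 = (585279 + I*sqrt(919))*(1/5772602) = 585279/5772602 + I*sqrt(919)/5772602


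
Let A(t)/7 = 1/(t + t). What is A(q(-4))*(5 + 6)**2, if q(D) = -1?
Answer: -847/2 ≈ -423.50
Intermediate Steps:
A(t) = 7/(2*t) (A(t) = 7/(t + t) = 7/((2*t)) = 7*(1/(2*t)) = 7/(2*t))
A(q(-4))*(5 + 6)**2 = ((7/2)/(-1))*(5 + 6)**2 = ((7/2)*(-1))*11**2 = -7/2*121 = -847/2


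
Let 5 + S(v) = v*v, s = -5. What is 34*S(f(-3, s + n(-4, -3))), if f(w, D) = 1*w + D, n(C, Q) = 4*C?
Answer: 19414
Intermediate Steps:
f(w, D) = D + w (f(w, D) = w + D = D + w)
S(v) = -5 + v² (S(v) = -5 + v*v = -5 + v²)
34*S(f(-3, s + n(-4, -3))) = 34*(-5 + ((-5 + 4*(-4)) - 3)²) = 34*(-5 + ((-5 - 16) - 3)²) = 34*(-5 + (-21 - 3)²) = 34*(-5 + (-24)²) = 34*(-5 + 576) = 34*571 = 19414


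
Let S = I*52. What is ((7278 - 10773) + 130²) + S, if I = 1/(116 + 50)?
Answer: 1112641/83 ≈ 13405.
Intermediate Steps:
I = 1/166 ≈ 0.0060241
S = 26/83 (S = (1/166)*52 = 26/83 ≈ 0.31325)
((7278 - 10773) + 130²) + S = ((7278 - 10773) + 130²) + 26/83 = (-3495 + 16900) + 26/83 = 13405 + 26/83 = 1112641/83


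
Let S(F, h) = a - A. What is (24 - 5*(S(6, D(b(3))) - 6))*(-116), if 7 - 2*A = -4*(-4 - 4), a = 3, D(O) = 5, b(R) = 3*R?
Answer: 2726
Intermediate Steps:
A = -25/2 (A = 7/2 - (-2)*(-4 - 4) = 7/2 - (-2)*(-8) = 7/2 - ½*32 = 7/2 - 16 = -25/2 ≈ -12.500)
S(F, h) = 31/2 (S(F, h) = 3 - 1*(-25/2) = 3 + 25/2 = 31/2)
(24 - 5*(S(6, D(b(3))) - 6))*(-116) = (24 - 5*(31/2 - 6))*(-116) = (24 - 5*19/2)*(-116) = (24 - 95/2)*(-116) = -47/2*(-116) = 2726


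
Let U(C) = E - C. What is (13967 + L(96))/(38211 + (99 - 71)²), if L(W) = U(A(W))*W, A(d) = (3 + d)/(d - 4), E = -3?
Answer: 312241/896885 ≈ 0.34814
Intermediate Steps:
A(d) = (3 + d)/(-4 + d)
U(C) = -3 - C
L(W) = W*(-3 - (3 + W)/(-4 + W)) (L(W) = (-3 - (3 + W)/(-4 + W))*W = W*(-3 - (3 + W)/(-4 + W)))
(13967 + L(96))/(38211 + (99 - 71)²) = (13967 + 96*(9 - 4*96)/(-4 + 96))/(38211 + (99 - 71)²) = (13967 + 96*(9 - 384)/92)/(38211 + 28²) = (13967 + 96*(1/92)*(-375))/(38211 + 784) = (13967 - 9000/23)/38995 = (312241/23)*(1/38995) = 312241/896885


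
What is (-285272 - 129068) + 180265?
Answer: -234075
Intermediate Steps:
(-285272 - 129068) + 180265 = -414340 + 180265 = -234075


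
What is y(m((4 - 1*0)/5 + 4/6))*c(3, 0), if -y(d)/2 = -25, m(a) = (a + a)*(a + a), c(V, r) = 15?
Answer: 750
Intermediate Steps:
m(a) = 4*a**2 (m(a) = (2*a)*(2*a) = 4*a**2)
y(d) = 50 (y(d) = -2*(-25) = 50)
y(m((4 - 1*0)/5 + 4/6))*c(3, 0) = 50*15 = 750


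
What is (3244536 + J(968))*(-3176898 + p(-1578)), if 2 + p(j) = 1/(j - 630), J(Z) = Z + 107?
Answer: -22766647344912811/2208 ≈ -1.0311e+13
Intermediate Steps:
J(Z) = 107 + Z
p(j) = -2 + 1/(-630 + j) (p(j) = -2 + 1/(j - 630) = -2 + 1/(-630 + j))
(3244536 + J(968))*(-3176898 + p(-1578)) = (3244536 + (107 + 968))*(-3176898 + (1261 - 2*(-1578))/(-630 - 1578)) = (3244536 + 1075)*(-3176898 + (1261 + 3156)/(-2208)) = 3245611*(-3176898 - 1/2208*4417) = 3245611*(-3176898 - 4417/2208) = 3245611*(-7014595201/2208) = -22766647344912811/2208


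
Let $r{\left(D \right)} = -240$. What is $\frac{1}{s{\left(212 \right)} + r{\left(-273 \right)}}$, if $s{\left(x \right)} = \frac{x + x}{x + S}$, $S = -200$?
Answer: $- \frac{3}{614} \approx -0.004886$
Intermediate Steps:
$s{\left(x \right)} = \frac{2 x}{-200 + x}$ ($s{\left(x \right)} = \frac{x + x}{x - 200} = \frac{2 x}{-200 + x}$)
$\frac{1}{s{\left(212 \right)} + r{\left(-273 \right)}} = \frac{1}{2 \cdot 212 \frac{1}{-200 + 212} - 240} = \frac{1}{2 \cdot 212 \cdot \frac{1}{12} - 240} = \frac{1}{\frac{106}{3} - 240} = \frac{1}{- \frac{614}{3}} = - \frac{3}{614}$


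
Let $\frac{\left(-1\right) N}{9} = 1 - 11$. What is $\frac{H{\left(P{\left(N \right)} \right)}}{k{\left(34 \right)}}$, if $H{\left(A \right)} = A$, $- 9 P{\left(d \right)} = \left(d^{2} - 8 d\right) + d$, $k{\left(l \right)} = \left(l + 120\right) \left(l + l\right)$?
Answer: $- \frac{415}{5236} \approx -0.079259$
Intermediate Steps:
$N = 90$ ($N = - 9 \left(1 - 11\right) = \left(-9\right) \left(-10\right) = 90$)
$k{\left(l \right)} = 2 l \left(120 + l\right)$ ($k{\left(l \right)} = \left(120 + l\right) 2 l = 2 l \left(120 + l\right)$)
$P{\left(d \right)} = - \frac{d^{2}}{9} + \frac{7 d}{9}$ ($P{\left(d \right)} = - \frac{\left(d^{2} - 8 d\right) + d}{9} = - \frac{d^{2} - 7 d}{9} = - \frac{d^{2}}{9} + \frac{7 d}{9}$)
$\frac{H{\left(P{\left(N \right)} \right)}}{k{\left(34 \right)}} = \frac{\frac{1}{9} \cdot 90 \left(7 - 90\right)}{2 \cdot 34 \left(120 + 34\right)} = \frac{\frac{1}{9} \cdot 90 \left(7 - 90\right)}{2 \cdot 34 \cdot 154} = \frac{\frac{1}{9} \cdot 90 \left(-83\right)}{10472} = \left(-830\right) \frac{1}{10472} = - \frac{415}{5236}$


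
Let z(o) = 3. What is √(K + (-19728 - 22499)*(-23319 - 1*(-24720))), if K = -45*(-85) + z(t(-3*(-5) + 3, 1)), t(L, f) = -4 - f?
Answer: 3*I*√6572911 ≈ 7691.3*I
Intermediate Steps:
K = 3828 (K = -45*(-85) + 3 = 3825 + 3 = 3828)
√(K + (-19728 - 22499)*(-23319 - 1*(-24720))) = √(3828 + (-19728 - 22499)*(-23319 - 1*(-24720))) = √(3828 - 42227*(-23319 + 24720)) = √(3828 - 42227*1401) = √(3828 - 59160027) = √(-59156199) = 3*I*√6572911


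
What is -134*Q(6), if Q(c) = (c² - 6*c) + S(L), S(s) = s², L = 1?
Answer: -134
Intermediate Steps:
Q(c) = 1 + c² - 6*c (Q(c) = (c² - 6*c) + 1² = (c² - 6*c) + 1 = 1 + c² - 6*c)
-134*Q(6) = -134*(1 + 6² - 6*6) = -134*(1 + 36 - 36) = -134*1 = -134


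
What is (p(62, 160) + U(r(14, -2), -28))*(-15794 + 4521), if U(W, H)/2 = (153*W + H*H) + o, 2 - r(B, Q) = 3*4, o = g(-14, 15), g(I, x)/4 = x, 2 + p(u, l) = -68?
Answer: 16255666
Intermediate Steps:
p(u, l) = -70 (p(u, l) = -2 - 68 = -70)
g(I, x) = 4*x
o = 60 (o = 4*15 = 60)
r(B, Q) = -10 (r(B, Q) = 2 - 3*4 = 2 - 1*12 = 2 - 12 = -10)
U(W, H) = 120 + 2*H**2 + 306*W (U(W, H) = 2*((153*W + H*H) + 60) = 2*((153*W + H**2) + 60) = 2*((H**2 + 153*W) + 60) = 2*(60 + H**2 + 153*W) = 120 + 2*H**2 + 306*W)
(p(62, 160) + U(r(14, -2), -28))*(-15794 + 4521) = (-70 + (120 + 2*(-28)**2 + 306*(-10)))*(-15794 + 4521) = (-70 + (120 + 2*784 - 3060))*(-11273) = (-70 + (120 + 1568 - 3060))*(-11273) = (-70 - 1372)*(-11273) = -1442*(-11273) = 16255666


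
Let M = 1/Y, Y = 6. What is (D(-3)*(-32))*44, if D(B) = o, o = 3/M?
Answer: -25344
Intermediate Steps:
M = ⅙ (M = 1/6 = ⅙ ≈ 0.16667)
o = 18 (o = 3/(⅙) = 3*6 = 18)
D(B) = 18
(D(-3)*(-32))*44 = (18*(-32))*44 = -576*44 = -25344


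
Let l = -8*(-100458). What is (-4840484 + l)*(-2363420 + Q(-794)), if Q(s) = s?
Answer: 9543906359480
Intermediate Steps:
l = 803664
(-4840484 + l)*(-2363420 + Q(-794)) = (-4840484 + 803664)*(-2363420 - 794) = -4036820*(-2364214) = 9543906359480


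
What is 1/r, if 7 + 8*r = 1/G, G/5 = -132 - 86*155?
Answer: -538480/471171 ≈ -1.1429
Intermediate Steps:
G = -67310 (G = 5*(-132 - 86*155) = 5*(-132 - 13330) = 5*(-13462) = -67310)
r = -471171/538480 (r = -7/8 + (⅛)/(-67310) = -7/8 + (⅛)*(-1/67310) = -7/8 - 1/538480 = -471171/538480 ≈ -0.87500)
1/r = 1/(-471171/538480) = -538480/471171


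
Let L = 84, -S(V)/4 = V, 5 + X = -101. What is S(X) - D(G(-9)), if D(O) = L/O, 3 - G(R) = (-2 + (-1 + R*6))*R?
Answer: 36054/85 ≈ 424.16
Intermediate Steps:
X = -106 (X = -5 - 101 = -106)
S(V) = -4*V
G(R) = 3 - R*(-3 + 6*R) (G(R) = 3 - (-2 + (-1 + R*6))*R = 3 - (-2 + (-1 + 6*R))*R = 3 - (-3 + 6*R)*R = 3 - R*(-3 + 6*R))
D(O) = 84/O
S(X) - D(G(-9)) = -4*(-106) - 84/(3 - 6*(-9)**2 + 3*(-9)) = 424 - 84/(3 - 6*81 - 27) = 424 - 84/(3 - 486 - 27) = 424 - 84/(-510) = 424 - 84*(-1)/510 = 424 - 1*(-14/85) = 424 + 14/85 = 36054/85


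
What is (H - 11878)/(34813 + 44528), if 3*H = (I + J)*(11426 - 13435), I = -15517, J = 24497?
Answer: -18076454/238023 ≈ -75.944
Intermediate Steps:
H = -18040820/3 (H = ((-15517 + 24497)*(11426 - 13435))/3 = (8980*(-2009))/3 = (⅓)*(-18040820) = -18040820/3 ≈ -6.0136e+6)
(H - 11878)/(34813 + 44528) = (-18040820/3 - 11878)/(34813 + 44528) = -18076454/3/79341 = -18076454/3*1/79341 = -18076454/238023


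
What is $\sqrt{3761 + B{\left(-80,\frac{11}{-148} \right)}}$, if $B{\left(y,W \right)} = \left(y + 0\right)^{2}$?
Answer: $3 \sqrt{1129} \approx 100.8$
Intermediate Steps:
$B{\left(y,W \right)} = y^{2}$
$\sqrt{3761 + B{\left(-80,\frac{11}{-148} \right)}} = \sqrt{3761 + \left(-80\right)^{2}} = \sqrt{3761 + 6400} = \sqrt{10161} = 3 \sqrt{1129}$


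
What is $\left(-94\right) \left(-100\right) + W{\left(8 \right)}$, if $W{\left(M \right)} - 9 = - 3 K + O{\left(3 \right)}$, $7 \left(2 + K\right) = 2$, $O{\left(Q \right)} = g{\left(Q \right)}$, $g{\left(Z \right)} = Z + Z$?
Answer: $\frac{65941}{7} \approx 9420.1$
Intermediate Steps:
$g{\left(Z \right)} = 2 Z$
$O{\left(Q \right)} = 2 Q$
$K = - \frac{12}{7}$ ($K = -2 + \frac{1}{7} \cdot 2 = -2 + \frac{2}{7} = - \frac{12}{7} \approx -1.7143$)
$W{\left(M \right)} = \frac{141}{7}$ ($W{\left(M \right)} = 9 + \left(\left(-3\right) \left(- \frac{12}{7}\right) + 2 \cdot 3\right) = 9 + \left(\frac{36}{7} + 6\right) = 9 + \frac{78}{7} = \frac{141}{7}$)
$\left(-94\right) \left(-100\right) + W{\left(8 \right)} = \left(-94\right) \left(-100\right) + \frac{141}{7} = 9400 + \frac{141}{7} = \frac{65941}{7}$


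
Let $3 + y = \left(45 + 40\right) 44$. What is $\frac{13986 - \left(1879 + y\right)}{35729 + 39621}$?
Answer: $\frac{837}{7535} \approx 0.11108$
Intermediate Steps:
$y = 3737$ ($y = -3 + \left(45 + 40\right) 44 = -3 + 85 \cdot 44 = -3 + 3740 = 3737$)
$\frac{13986 - \left(1879 + y\right)}{35729 + 39621} = \frac{13986 - 5616}{35729 + 39621} = \frac{13986 - 5616}{75350} = \left(13986 - 5616\right) \frac{1}{75350} = 8370 \cdot \frac{1}{75350} = \frac{837}{7535}$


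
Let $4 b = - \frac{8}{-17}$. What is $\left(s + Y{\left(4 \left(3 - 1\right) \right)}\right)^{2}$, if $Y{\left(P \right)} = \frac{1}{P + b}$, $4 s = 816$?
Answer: $\frac{793492561}{19044} \approx 41666.0$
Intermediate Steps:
$s = 204$ ($s = \frac{1}{4} \cdot 816 = 204$)
$b = \frac{2}{17}$ ($b = \frac{\left(-8\right) \frac{1}{-17}}{4} = \frac{\left(-8\right) \left(- \frac{1}{17}\right)}{4} = \frac{1}{4} \cdot \frac{8}{17} = \frac{2}{17} \approx 0.11765$)
$Y{\left(P \right)} = \frac{1}{\frac{2}{17} + P}$ ($Y{\left(P \right)} = \frac{1}{P + \frac{2}{17}} = \frac{1}{\frac{2}{17} + P}$)
$\left(s + Y{\left(4 \left(3 - 1\right) \right)}\right)^{2} = \left(204 + \frac{17}{2 + 17 \cdot 4 \left(3 - 1\right)}\right)^{2} = \left(204 + \frac{17}{2 + 17 \cdot 4 \cdot 2}\right)^{2} = \left(204 + \frac{17}{2 + 17 \cdot 8}\right)^{2} = \left(204 + \frac{17}{2 + 136}\right)^{2} = \left(204 + \frac{17}{138}\right)^{2} = \left(\frac{28169}{138}\right)^{2} = \frac{793492561}{19044}$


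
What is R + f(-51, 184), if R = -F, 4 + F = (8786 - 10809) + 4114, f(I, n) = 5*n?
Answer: -1167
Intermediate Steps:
F = 2087 (F = -4 + ((8786 - 10809) + 4114) = -4 + (-2023 + 4114) = -4 + 2091 = 2087)
R = -2087 (R = -1*2087 = -2087)
R + f(-51, 184) = -2087 + 5*184 = -2087 + 920 = -1167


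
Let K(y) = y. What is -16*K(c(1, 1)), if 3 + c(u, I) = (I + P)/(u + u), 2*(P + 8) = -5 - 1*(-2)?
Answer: 116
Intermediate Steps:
P = -19/2 (P = -8 + (-5 - 1*(-2))/2 = -8 + (-5 + 2)/2 = -8 + (1/2)*(-3) = -8 - 3/2 = -19/2 ≈ -9.5000)
c(u, I) = -3 + (-19/2 + I)/(2*u) (c(u, I) = -3 + (I - 19/2)/(u + u) = -3 + (-19/2 + I)/((2*u)) = -3 + (-19/2 + I)*(1/(2*u)) = -3 + (-19/2 + I)/(2*u))
-16*K(c(1, 1)) = -4*(-19 - 12*1 + 2*1)/1 = -4*(-19 - 12 + 2) = -4*(-29) = -16*(-29/4) = 116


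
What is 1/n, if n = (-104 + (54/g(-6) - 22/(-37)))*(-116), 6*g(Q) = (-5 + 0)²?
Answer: 925/9704792 ≈ 9.5314e-5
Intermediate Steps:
g(Q) = 25/6 (g(Q) = (-5 + 0)²/6 = (⅙)*(-5)² = (⅙)*25 = 25/6)
n = 9704792/925 (n = (-104 + (54/(25/6) - 22/(-37)))*(-116) = (-104 + (54*(6/25) - 22*(-1/37)))*(-116) = (-104 + (324/25 + 22/37))*(-116) = (-104 + 12538/925)*(-116) = -83662/925*(-116) = 9704792/925 ≈ 10492.)
1/n = 1/(9704792/925) = 925/9704792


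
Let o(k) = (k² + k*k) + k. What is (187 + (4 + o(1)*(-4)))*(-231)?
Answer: -41349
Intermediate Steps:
o(k) = k + 2*k² (o(k) = (k² + k²) + k = 2*k² + k = k + 2*k²)
(187 + (4 + o(1)*(-4)))*(-231) = (187 + (4 + (1*(1 + 2*1))*(-4)))*(-231) = (187 + (4 + (1*(1 + 2))*(-4)))*(-231) = (187 + (4 + (1*3)*(-4)))*(-231) = (187 + (4 + 3*(-4)))*(-231) = (187 + (4 - 12))*(-231) = (187 - 8)*(-231) = 179*(-231) = -41349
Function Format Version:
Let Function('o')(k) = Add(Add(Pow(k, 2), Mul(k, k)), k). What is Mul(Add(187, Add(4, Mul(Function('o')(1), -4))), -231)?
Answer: -41349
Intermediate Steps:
Function('o')(k) = Add(k, Mul(2, Pow(k, 2))) (Function('o')(k) = Add(Add(Pow(k, 2), Pow(k, 2)), k) = Add(Mul(2, Pow(k, 2)), k) = Add(k, Mul(2, Pow(k, 2))))
Mul(Add(187, Add(4, Mul(Function('o')(1), -4))), -231) = Mul(Add(187, Add(4, Mul(Mul(1, Add(1, Mul(2, 1))), -4))), -231) = Mul(Add(187, Add(4, Mul(Mul(1, Add(1, 2)), -4))), -231) = Mul(Add(187, Add(4, Mul(Mul(1, 3), -4))), -231) = Mul(Add(187, Add(4, Mul(3, -4))), -231) = Mul(Add(187, Add(4, -12)), -231) = Mul(Add(187, -8), -231) = Mul(179, -231) = -41349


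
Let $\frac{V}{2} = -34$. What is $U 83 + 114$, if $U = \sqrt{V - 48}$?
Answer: $114 + 166 i \sqrt{29} \approx 114.0 + 893.94 i$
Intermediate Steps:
$V = -68$ ($V = 2 \left(-34\right) = -68$)
$U = 2 i \sqrt{29}$ ($U = \sqrt{-68 - 48} = \sqrt{-116} = 2 i \sqrt{29} \approx 10.77 i$)
$U 83 + 114 = 2 i \sqrt{29} \cdot 83 + 114 = 166 i \sqrt{29} + 114 = 114 + 166 i \sqrt{29}$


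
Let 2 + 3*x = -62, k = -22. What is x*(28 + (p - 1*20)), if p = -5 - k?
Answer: -1600/3 ≈ -533.33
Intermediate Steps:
x = -64/3 (x = -2/3 + (1/3)*(-62) = -2/3 - 62/3 = -64/3 ≈ -21.333)
p = 17 (p = -5 - 1*(-22) = -5 + 22 = 17)
x*(28 + (p - 1*20)) = -64*(28 + (17 - 1*20))/3 = -64*(28 + (17 - 20))/3 = -64*(28 - 3)/3 = -64/3*25 = -1600/3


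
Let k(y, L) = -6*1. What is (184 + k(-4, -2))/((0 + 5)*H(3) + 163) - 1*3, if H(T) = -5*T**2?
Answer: -182/31 ≈ -5.8710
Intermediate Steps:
k(y, L) = -6
(184 + k(-4, -2))/((0 + 5)*H(3) + 163) - 1*3 = (184 - 6)/((0 + 5)*(-5*3**2) + 163) - 1*3 = 178/(5*(-5*9) + 163) - 3 = 178/(5*(-45) + 163) - 3 = 178/(-225 + 163) - 3 = 178/(-62) - 3 = 178*(-1/62) - 3 = -89/31 - 3 = -182/31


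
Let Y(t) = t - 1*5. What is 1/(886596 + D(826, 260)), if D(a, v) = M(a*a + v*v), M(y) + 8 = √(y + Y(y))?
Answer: 886588/786036781997 - √1499747/786036781997 ≈ 1.1264e-6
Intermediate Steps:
Y(t) = -5 + t (Y(t) = t - 5 = -5 + t)
M(y) = -8 + √(-5 + 2*y) (M(y) = -8 + √(y + (-5 + y)) = -8 + √(-5 + 2*y))
D(a, v) = -8 + √(-5 + 2*a² + 2*v²) (D(a, v) = -8 + √(-5 + 2*(a*a + v*v)) = -8 + √(-5 + 2*(a² + v²)) = -8 + √(-5 + (2*a² + 2*v²)) = -8 + √(-5 + 2*a² + 2*v²))
1/(886596 + D(826, 260)) = 1/(886596 + (-8 + √(-5 + 2*826² + 2*260²))) = 1/(886596 + (-8 + √(-5 + 2*682276 + 2*67600))) = 1/(886596 + (-8 + √(-5 + 1364552 + 135200))) = 1/(886596 + (-8 + √1499747)) = 1/(886588 + √1499747)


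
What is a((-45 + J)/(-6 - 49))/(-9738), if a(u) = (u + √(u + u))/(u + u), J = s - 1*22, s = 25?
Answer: -1/19476 - √1155/408996 ≈ -0.00013444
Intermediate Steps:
J = 3 (J = 25 - 1*22 = 25 - 22 = 3)
a(u) = (u + √2*√u)/(2*u) (a(u) = (u + √(2*u))/((2*u)) = (u + √2*√u)*(1/(2*u)) = (u + √2*√u)/(2*u))
a((-45 + J)/(-6 - 49))/(-9738) = (½ + √2/(2*√((-45 + 3)/(-6 - 49))))/(-9738) = (½ + √2/(2*√(-42/(-55))))*(-1/9738) = (½ + √2/(2*√(-42*(-1/55))))*(-1/9738) = (½ + √2/(2*√(42/55)))*(-1/9738) = (½ + √2*(√2310/42)/2)*(-1/9738) = (½ + √1155/42)*(-1/9738) = -1/19476 - √1155/408996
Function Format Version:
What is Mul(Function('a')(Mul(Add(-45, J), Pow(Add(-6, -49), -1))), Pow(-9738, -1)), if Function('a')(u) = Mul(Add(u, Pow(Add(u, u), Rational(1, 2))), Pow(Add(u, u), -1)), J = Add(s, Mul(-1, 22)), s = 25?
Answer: Add(Rational(-1, 19476), Mul(Rational(-1, 408996), Pow(1155, Rational(1, 2)))) ≈ -0.00013444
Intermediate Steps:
J = 3 (J = Add(25, Mul(-1, 22)) = Add(25, -22) = 3)
Function('a')(u) = Mul(Rational(1, 2), Pow(u, -1), Add(u, Mul(Pow(2, Rational(1, 2)), Pow(u, Rational(1, 2))))) (Function('a')(u) = Mul(Add(u, Pow(Mul(2, u), Rational(1, 2))), Pow(Mul(2, u), -1)) = Mul(Add(u, Mul(Pow(2, Rational(1, 2)), Pow(u, Rational(1, 2)))), Mul(Rational(1, 2), Pow(u, -1))) = Mul(Rational(1, 2), Pow(u, -1), Add(u, Mul(Pow(2, Rational(1, 2)), Pow(u, Rational(1, 2))))))
Mul(Function('a')(Mul(Add(-45, J), Pow(Add(-6, -49), -1))), Pow(-9738, -1)) = Mul(Add(Rational(1, 2), Mul(Rational(1, 2), Pow(2, Rational(1, 2)), Pow(Mul(Add(-45, 3), Pow(Add(-6, -49), -1)), Rational(-1, 2)))), Pow(-9738, -1)) = Mul(Add(Rational(1, 2), Mul(Rational(1, 2), Pow(2, Rational(1, 2)), Pow(Mul(-42, Pow(-55, -1)), Rational(-1, 2)))), Rational(-1, 9738)) = Mul(Add(Rational(1, 2), Mul(Rational(1, 2), Pow(2, Rational(1, 2)), Pow(Mul(-42, Rational(-1, 55)), Rational(-1, 2)))), Rational(-1, 9738)) = Mul(Add(Rational(1, 2), Mul(Rational(1, 2), Pow(2, Rational(1, 2)), Pow(Rational(42, 55), Rational(-1, 2)))), Rational(-1, 9738)) = Mul(Add(Rational(1, 2), Mul(Rational(1, 2), Pow(2, Rational(1, 2)), Mul(Rational(1, 42), Pow(2310, Rational(1, 2))))), Rational(-1, 9738)) = Mul(Add(Rational(1, 2), Mul(Rational(1, 42), Pow(1155, Rational(1, 2)))), Rational(-1, 9738)) = Add(Rational(-1, 19476), Mul(Rational(-1, 408996), Pow(1155, Rational(1, 2))))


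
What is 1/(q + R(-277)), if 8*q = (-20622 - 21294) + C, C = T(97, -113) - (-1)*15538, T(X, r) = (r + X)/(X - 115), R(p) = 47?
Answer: -36/117005 ≈ -0.00030768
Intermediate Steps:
T(X, r) = (X + r)/(-115 + X)
C = 139850/9 (C = (97 - 113)/(-115 + 97) - (-1)*15538 = -16/(-18) - 1*(-15538) = -1/18*(-16) + 15538 = 8/9 + 15538 = 139850/9 ≈ 15539.)
q = -118697/36 (q = ((-20622 - 21294) + 139850/9)/8 = (-41916 + 139850/9)/8 = (1/8)*(-237394/9) = -118697/36 ≈ -3297.1)
1/(q + R(-277)) = 1/(-118697/36 + 47) = 1/(-117005/36) = -36/117005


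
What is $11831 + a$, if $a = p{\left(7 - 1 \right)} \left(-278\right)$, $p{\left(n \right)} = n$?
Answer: $10163$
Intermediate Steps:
$a = -1668$ ($a = \left(7 - 1\right) \left(-278\right) = 6 \left(-278\right) = -1668$)
$11831 + a = 11831 - 1668 = 10163$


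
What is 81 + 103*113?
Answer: 11720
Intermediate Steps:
81 + 103*113 = 81 + 11639 = 11720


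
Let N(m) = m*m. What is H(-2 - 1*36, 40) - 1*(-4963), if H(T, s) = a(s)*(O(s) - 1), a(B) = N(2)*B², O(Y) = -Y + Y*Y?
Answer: 9982563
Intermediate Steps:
O(Y) = Y² - Y (O(Y) = -Y + Y² = Y² - Y)
N(m) = m²
a(B) = 4*B² (a(B) = 2²*B² = 4*B²)
H(T, s) = 4*s²*(-1 + s*(-1 + s)) (H(T, s) = (4*s²)*(s*(-1 + s) - 1) = (4*s²)*(-1 + s*(-1 + s)) = 4*s²*(-1 + s*(-1 + s)))
H(-2 - 1*36, 40) - 1*(-4963) = 4*40²*(-1 + 40*(-1 + 40)) - 1*(-4963) = 4*1600*(-1 + 40*39) + 4963 = 4*1600*(-1 + 1560) + 4963 = 4*1600*1559 + 4963 = 9977600 + 4963 = 9982563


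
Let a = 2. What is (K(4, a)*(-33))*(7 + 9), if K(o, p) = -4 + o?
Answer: 0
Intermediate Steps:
(K(4, a)*(-33))*(7 + 9) = ((-4 + 4)*(-33))*(7 + 9) = (0*(-33))*16 = 0*16 = 0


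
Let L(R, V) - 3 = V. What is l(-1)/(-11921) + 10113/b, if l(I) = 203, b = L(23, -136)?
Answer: -17226296/226499 ≈ -76.055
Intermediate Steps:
L(R, V) = 3 + V
b = -133 (b = 3 - 136 = -133)
l(-1)/(-11921) + 10113/b = 203/(-11921) + 10113/(-133) = 203*(-1/11921) + 10113*(-1/133) = -29/1703 - 10113/133 = -17226296/226499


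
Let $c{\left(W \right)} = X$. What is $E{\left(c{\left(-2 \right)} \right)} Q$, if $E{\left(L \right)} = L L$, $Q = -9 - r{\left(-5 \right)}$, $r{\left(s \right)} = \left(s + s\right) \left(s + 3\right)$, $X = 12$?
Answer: $-4176$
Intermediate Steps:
$r{\left(s \right)} = 2 s \left(3 + s\right)$
$c{\left(W \right)} = 12$
$Q = -29$ ($Q = -9 - 2 \left(-5\right) \left(3 - 5\right) = -9 - 2 \left(-5\right) \left(-2\right) = -9 - 20 = -29$)
$E{\left(L \right)} = L^{2}$
$E{\left(c{\left(-2 \right)} \right)} Q = 12^{2} \left(-29\right) = 144 \left(-29\right) = -4176$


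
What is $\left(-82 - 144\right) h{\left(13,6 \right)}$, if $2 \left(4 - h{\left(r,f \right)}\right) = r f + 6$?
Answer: $8588$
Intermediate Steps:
$h{\left(r,f \right)} = 1 - \frac{f r}{2}$ ($h{\left(r,f \right)} = 4 - \frac{r f + 6}{2} = 4 - \frac{f r + 6}{2} = 4 - \frac{6 + f r}{2} = 4 - \left(3 + \frac{f r}{2}\right) = 1 - \frac{f r}{2}$)
$\left(-82 - 144\right) h{\left(13,6 \right)} = \left(-82 - 144\right) \left(1 - 3 \cdot 13\right) = - 226 \left(1 - 39\right) = \left(-226\right) \left(-38\right) = 8588$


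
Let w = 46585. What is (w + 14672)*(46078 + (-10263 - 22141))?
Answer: 837628218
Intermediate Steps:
(w + 14672)*(46078 + (-10263 - 22141)) = (46585 + 14672)*(46078 + (-10263 - 22141)) = 61257*(46078 - 32404) = 61257*13674 = 837628218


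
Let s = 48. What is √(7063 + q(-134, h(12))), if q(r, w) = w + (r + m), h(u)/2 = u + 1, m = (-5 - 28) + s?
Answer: √6970 ≈ 83.487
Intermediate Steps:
m = 15 (m = (-5 - 28) + 48 = -33 + 48 = 15)
h(u) = 2 + 2*u (h(u) = 2*(u + 1) = 2*(1 + u) = 2 + 2*u)
q(r, w) = 15 + r + w (q(r, w) = w + (r + 15) = w + (15 + r) = 15 + r + w)
√(7063 + q(-134, h(12))) = √(7063 + (15 - 134 + (2 + 2*12))) = √(7063 + (15 - 134 + (2 + 24))) = √(7063 + (15 - 134 + 26)) = √(7063 - 93) = √6970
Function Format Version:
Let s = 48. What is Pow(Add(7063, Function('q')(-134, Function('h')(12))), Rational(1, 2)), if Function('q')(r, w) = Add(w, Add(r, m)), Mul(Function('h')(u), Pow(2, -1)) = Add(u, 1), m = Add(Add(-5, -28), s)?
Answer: Pow(6970, Rational(1, 2)) ≈ 83.487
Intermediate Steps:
m = 15 (m = Add(Add(-5, -28), 48) = Add(-33, 48) = 15)
Function('h')(u) = Add(2, Mul(2, u)) (Function('h')(u) = Mul(2, Add(u, 1)) = Mul(2, Add(1, u)) = Add(2, Mul(2, u)))
Function('q')(r, w) = Add(15, r, w) (Function('q')(r, w) = Add(w, Add(r, 15)) = Add(w, Add(15, r)) = Add(15, r, w))
Pow(Add(7063, Function('q')(-134, Function('h')(12))), Rational(1, 2)) = Pow(Add(7063, Add(15, -134, Add(2, Mul(2, 12)))), Rational(1, 2)) = Pow(Add(7063, Add(15, -134, Add(2, 24))), Rational(1, 2)) = Pow(Add(7063, Add(15, -134, 26)), Rational(1, 2)) = Pow(Add(7063, -93), Rational(1, 2)) = Pow(6970, Rational(1, 2))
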